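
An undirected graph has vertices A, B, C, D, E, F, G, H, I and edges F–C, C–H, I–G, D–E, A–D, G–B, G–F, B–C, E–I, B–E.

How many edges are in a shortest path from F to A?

Distance 0: F.
Distance 1: C, G.
Distance 2: B, H, I.
Distance 3: E.
Distance 4: D.
Distance 5: A — contains A.

5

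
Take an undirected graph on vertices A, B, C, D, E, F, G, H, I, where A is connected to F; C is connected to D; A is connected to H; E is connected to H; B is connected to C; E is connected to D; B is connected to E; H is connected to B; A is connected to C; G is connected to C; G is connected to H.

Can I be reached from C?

No

Explore from C.
Distance 1: reach A, B, D, G.
Distance 2: reach E, F, H.
The search is exhausted without reaching I; it lies in a different component.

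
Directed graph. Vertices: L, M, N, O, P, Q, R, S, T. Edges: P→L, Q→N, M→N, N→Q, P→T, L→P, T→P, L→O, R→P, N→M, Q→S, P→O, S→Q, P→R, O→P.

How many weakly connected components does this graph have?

2

From L: component {L, O, P, R, T}.
From M: component {M, N, Q, S}.
That's 2 components.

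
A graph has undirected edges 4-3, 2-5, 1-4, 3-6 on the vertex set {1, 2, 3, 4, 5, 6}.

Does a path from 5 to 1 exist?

No

Explore from 5.
Distance 1: reach 2.
The search is exhausted without reaching 1; it lies in a different component.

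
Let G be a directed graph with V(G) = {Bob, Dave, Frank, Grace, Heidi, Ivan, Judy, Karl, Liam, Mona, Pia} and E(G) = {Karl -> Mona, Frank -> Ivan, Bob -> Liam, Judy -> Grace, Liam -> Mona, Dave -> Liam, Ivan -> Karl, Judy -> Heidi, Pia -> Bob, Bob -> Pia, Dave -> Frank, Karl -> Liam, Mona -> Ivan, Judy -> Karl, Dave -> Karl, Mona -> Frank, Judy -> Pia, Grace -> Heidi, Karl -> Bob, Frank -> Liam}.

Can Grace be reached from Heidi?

Heidi has no outgoing edges, so nothing is reachable from it.

No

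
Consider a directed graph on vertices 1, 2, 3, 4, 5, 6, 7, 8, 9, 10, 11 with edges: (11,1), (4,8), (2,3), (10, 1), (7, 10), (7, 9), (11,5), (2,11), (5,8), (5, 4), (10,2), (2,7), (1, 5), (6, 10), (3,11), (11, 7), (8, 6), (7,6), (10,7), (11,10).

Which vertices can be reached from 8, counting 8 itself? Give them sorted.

Start at 8.
Its neighbours: 6.
Then their neighbours: 10.
Then next layer: 1, 2, 7.
Then next layer: 3, 5, 9, 11.
Then next layer: 4.
Every vertex is now reached.

1, 2, 3, 4, 5, 6, 7, 8, 9, 10, 11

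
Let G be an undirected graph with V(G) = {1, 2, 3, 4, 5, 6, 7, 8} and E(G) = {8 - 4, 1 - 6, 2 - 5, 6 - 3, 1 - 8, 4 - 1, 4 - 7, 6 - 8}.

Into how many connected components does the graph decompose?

2

From 1: component {1, 3, 4, 6, 7, 8}.
From 2: component {2, 5}.
That's 2 components.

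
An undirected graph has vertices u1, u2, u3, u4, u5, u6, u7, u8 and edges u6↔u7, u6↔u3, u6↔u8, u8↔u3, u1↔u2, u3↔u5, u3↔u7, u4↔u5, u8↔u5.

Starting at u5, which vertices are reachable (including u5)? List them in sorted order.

Start at u5.
Its neighbours: u3, u4, u8.
Then their neighbours: u6, u7.
Nothing further is reachable.

u3, u4, u5, u6, u7, u8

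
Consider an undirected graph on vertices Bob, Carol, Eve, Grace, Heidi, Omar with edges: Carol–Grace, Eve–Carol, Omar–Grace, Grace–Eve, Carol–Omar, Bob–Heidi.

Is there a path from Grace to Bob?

Explore from Grace.
Distance 1: reach Carol, Eve, Omar.
The search is exhausted without reaching Bob; it lies in a different component.

No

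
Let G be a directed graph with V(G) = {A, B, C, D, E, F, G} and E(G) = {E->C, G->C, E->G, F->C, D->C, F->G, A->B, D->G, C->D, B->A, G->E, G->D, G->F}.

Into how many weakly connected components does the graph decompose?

From A: component {A, B}.
From C: component {C, D, E, F, G}.
That's 2 components.

2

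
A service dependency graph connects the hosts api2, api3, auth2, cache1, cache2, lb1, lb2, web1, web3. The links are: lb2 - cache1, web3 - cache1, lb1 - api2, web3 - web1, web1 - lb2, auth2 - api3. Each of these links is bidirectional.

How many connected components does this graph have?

4

From api2: component {api2, lb1}.
From api3: component {api3, auth2}.
From cache1: component {cache1, lb2, web1, web3}.
From cache2: component {cache2}.
That's 4 components.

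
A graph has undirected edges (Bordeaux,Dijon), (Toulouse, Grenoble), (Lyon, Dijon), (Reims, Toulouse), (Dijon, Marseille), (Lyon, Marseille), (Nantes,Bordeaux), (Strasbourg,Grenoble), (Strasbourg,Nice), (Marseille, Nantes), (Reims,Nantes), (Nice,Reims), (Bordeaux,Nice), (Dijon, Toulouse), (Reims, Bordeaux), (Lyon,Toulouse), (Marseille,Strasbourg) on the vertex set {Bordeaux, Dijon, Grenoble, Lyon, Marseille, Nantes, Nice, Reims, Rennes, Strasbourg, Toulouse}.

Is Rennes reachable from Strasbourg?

No

Explore from Strasbourg.
Distance 1: reach Grenoble, Marseille, Nice.
Distance 2: reach Bordeaux, Dijon, Lyon, Nantes, Reims, Toulouse.
The search is exhausted without reaching Rennes; it lies in a different component.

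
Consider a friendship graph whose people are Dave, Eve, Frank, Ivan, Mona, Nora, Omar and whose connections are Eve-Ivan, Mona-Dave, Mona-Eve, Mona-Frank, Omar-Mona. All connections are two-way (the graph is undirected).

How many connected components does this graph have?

2

From Dave: component {Dave, Eve, Frank, Ivan, Mona, Omar}.
From Nora: component {Nora}.
That's 2 components.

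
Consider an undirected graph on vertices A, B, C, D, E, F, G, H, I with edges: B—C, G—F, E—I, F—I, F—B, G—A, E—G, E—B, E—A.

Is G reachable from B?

Yes

Explore from B.
Distance 1: reach C, E, F.
Distance 2: reach A, G, I.
Found G.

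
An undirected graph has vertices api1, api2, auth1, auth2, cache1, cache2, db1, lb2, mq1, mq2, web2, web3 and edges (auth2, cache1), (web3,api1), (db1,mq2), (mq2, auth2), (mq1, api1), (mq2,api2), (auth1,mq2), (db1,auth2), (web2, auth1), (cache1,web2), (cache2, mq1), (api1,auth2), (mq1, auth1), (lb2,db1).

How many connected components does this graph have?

From api1: component {api1, api2, auth1, auth2, cache1, cache2, db1, lb2, mq1, mq2, web2, web3}.
That's 1 component.

1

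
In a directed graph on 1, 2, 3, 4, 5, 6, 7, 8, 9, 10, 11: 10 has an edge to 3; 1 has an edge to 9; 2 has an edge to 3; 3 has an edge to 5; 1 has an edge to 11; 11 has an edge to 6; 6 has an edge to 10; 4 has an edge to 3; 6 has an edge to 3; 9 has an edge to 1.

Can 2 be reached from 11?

Explore from 11.
Distance 1: reach 6.
Distance 2: reach 3, 10.
Distance 3: reach 5.
The search from 11 is exhausted; no directed path reaches 2.

No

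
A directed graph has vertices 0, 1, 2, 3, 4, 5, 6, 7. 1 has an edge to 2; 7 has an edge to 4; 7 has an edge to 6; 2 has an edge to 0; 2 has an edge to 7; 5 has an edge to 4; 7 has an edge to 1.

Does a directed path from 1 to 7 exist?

Yes

Explore from 1.
Distance 1: reach 2.
Distance 2: reach 0, 7.
Found 7.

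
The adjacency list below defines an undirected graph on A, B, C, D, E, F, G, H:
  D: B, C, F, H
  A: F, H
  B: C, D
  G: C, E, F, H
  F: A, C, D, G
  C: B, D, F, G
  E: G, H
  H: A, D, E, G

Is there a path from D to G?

Explore from D.
Distance 1: reach B, C, F, H.
Distance 2: reach A, E, G.
Found G.

Yes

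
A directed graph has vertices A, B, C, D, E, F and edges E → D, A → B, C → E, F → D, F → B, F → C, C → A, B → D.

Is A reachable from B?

Explore from B.
Distance 1: reach D.
The search from B is exhausted; no directed path reaches A.

No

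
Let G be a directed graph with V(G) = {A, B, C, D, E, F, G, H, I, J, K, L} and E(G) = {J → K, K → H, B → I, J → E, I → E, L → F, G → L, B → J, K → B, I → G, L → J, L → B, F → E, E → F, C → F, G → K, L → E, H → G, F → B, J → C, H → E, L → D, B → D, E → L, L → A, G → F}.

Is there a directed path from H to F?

Yes

Explore from H.
Distance 1: reach E, G.
Distance 2: reach F, K, L.
Found F.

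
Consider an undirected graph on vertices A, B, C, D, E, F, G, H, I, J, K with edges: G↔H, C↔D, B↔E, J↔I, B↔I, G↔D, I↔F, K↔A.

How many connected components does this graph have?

3

From A: component {A, K}.
From B: component {B, E, F, I, J}.
From C: component {C, D, G, H}.
That's 3 components.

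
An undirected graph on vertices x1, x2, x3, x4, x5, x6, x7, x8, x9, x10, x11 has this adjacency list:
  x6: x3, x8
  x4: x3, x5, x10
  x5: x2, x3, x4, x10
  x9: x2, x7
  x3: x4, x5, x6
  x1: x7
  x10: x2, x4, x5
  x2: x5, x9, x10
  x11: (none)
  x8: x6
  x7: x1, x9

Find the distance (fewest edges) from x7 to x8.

6

Distance 0: x7.
Distance 1: x1, x9.
Distance 2: x2.
Distance 3: x5, x10.
Distance 4: x3, x4.
Distance 5: x6.
Distance 6: x8 — contains x8.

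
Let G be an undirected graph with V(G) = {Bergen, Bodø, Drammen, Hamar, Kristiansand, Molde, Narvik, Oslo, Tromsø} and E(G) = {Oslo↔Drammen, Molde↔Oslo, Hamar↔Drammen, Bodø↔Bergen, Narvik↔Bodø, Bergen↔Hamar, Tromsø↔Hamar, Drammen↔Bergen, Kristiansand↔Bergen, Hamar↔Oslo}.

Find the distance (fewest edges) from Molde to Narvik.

5

Distance 0: Molde.
Distance 1: Oslo.
Distance 2: Drammen, Hamar.
Distance 3: Bergen, Tromsø.
Distance 4: Bodø, Kristiansand.
Distance 5: Narvik — contains Narvik.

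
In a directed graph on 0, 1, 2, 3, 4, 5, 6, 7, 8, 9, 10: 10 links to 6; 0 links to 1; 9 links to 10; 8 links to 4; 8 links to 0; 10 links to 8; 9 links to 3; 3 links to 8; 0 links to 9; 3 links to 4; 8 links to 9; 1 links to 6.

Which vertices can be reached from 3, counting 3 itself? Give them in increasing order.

Start at 3.
Its neighbours: 4, 8.
Then their neighbours: 0, 9.
Then next layer: 1, 10.
Then next layer: 6.
Nothing further is reachable.

0, 1, 3, 4, 6, 8, 9, 10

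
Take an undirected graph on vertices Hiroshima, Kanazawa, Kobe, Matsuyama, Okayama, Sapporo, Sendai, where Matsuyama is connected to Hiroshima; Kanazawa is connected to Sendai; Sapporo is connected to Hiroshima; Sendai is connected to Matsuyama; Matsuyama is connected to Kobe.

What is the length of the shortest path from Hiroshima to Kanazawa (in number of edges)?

Distance 0: Hiroshima.
Distance 1: Matsuyama, Sapporo.
Distance 2: Kobe, Sendai.
Distance 3: Kanazawa — contains Kanazawa.

3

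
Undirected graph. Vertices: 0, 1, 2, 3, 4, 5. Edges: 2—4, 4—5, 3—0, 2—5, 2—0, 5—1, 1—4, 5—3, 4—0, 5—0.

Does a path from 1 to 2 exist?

Explore from 1.
Distance 1: reach 4, 5.
Distance 2: reach 0, 2, 3.
Found 2.

Yes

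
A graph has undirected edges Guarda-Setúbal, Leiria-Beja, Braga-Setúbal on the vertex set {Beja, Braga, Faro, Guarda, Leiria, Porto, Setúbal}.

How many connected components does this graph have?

4

From Beja: component {Beja, Leiria}.
From Braga: component {Braga, Guarda, Setúbal}.
From Faro: component {Faro}.
From Porto: component {Porto}.
That's 4 components.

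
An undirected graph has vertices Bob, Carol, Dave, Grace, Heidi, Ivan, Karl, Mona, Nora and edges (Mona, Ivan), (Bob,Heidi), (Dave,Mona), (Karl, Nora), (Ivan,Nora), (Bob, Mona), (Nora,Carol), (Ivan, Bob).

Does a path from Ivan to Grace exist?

Explore from Ivan.
Distance 1: reach Bob, Mona, Nora.
Distance 2: reach Carol, Dave, Heidi, Karl.
The search is exhausted without reaching Grace; it lies in a different component.

No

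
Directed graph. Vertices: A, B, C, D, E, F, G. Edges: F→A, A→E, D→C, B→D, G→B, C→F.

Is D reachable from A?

No

Explore from A.
Distance 1: reach E.
The search from A is exhausted; no directed path reaches D.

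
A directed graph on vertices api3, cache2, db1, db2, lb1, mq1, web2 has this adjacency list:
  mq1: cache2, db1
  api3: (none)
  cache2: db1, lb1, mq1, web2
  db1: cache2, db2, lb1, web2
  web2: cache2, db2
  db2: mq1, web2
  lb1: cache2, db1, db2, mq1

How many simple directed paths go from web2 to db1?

8

web2→cache2→db1
web2→cache2→lb1→db1
web2→cache2→lb1→db2→mq1→db1
web2→cache2→lb1→mq1→db1
web2→cache2→mq1→db1
web2→db2→mq1→cache2→db1
web2→db2→mq1→cache2→lb1→db1
web2→db2→mq1→db1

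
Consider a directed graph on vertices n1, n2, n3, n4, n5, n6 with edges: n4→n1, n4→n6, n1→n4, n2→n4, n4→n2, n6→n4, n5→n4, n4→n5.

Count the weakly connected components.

From n1: component {n1, n2, n4, n5, n6}.
From n3: component {n3}.
That's 2 components.

2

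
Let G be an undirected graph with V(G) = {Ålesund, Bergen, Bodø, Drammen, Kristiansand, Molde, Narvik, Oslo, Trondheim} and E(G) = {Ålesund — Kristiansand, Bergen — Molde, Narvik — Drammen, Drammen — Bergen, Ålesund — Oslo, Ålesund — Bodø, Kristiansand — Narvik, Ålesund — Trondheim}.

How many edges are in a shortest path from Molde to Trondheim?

6

Distance 0: Molde.
Distance 1: Bergen.
Distance 2: Drammen.
Distance 3: Narvik.
Distance 4: Kristiansand.
Distance 5: Ålesund.
Distance 6: Bodø, Oslo, Trondheim — contains Trondheim.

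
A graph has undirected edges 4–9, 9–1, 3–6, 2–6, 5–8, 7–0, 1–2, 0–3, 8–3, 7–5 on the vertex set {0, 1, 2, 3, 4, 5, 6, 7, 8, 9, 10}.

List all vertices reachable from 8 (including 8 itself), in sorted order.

0, 1, 2, 3, 4, 5, 6, 7, 8, 9

Start at 8.
Its neighbours: 3, 5.
Then their neighbours: 0, 6, 7.
Then next layer: 2.
Then next layer: 1.
Then next layer: 9.
Then next layer: 4.
Nothing further is reachable.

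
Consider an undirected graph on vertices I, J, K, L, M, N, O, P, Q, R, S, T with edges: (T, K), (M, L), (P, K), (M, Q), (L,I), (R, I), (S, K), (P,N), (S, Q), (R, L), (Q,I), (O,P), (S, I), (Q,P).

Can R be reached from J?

J has no edges, so nothing is reachable from it.

No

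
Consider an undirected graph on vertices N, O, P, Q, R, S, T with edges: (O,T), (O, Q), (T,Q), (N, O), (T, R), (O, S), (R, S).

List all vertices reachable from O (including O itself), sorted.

Start at O.
Its neighbours: N, Q, S, T.
Then their neighbours: R.
Nothing further is reachable.

N, O, Q, R, S, T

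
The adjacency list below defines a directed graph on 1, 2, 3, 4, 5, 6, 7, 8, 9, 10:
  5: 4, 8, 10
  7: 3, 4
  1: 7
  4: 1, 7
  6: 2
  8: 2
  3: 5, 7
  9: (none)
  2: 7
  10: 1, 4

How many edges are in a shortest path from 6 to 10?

5

Distance 0: 6.
Distance 1: 2.
Distance 2: 7.
Distance 3: 3, 4.
Distance 4: 1, 5.
Distance 5: 8, 10 — contains 10.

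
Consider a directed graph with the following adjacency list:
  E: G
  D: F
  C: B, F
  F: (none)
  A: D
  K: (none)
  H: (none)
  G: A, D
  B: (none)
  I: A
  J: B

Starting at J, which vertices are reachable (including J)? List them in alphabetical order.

Start at J.
Its neighbours: B.
Nothing further is reachable.

B, J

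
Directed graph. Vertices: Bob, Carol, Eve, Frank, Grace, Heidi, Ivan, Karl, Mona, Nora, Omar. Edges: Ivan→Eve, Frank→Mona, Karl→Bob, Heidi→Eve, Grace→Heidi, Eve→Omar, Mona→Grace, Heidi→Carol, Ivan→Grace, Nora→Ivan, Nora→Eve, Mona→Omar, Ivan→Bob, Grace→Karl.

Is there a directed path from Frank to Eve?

Yes

Explore from Frank.
Distance 1: reach Mona.
Distance 2: reach Grace, Omar.
Distance 3: reach Heidi, Karl.
Distance 4: reach Bob, Carol, Eve.
Found Eve.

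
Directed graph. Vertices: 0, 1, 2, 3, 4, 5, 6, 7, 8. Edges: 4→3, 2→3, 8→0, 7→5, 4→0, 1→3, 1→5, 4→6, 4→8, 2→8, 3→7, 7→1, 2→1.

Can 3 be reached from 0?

0 has no outgoing edges, so nothing is reachable from it.

No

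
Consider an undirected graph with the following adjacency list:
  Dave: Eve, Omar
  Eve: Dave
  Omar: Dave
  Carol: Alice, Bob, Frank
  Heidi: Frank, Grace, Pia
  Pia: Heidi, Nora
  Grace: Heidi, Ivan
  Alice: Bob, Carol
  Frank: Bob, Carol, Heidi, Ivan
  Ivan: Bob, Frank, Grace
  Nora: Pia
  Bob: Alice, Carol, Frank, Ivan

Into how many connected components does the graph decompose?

From Alice: component {Alice, Bob, Carol, Frank, Grace, Heidi, Ivan, Nora, Pia}.
From Dave: component {Dave, Eve, Omar}.
That's 2 components.

2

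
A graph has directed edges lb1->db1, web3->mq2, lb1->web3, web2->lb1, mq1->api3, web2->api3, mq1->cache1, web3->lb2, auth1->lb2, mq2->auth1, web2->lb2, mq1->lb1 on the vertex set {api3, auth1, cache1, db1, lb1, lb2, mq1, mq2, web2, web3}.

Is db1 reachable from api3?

No

api3 has no outgoing edges, so nothing is reachable from it.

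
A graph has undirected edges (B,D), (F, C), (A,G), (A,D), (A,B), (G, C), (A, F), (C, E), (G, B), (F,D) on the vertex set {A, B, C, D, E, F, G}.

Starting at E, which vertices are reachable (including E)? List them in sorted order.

A, B, C, D, E, F, G

Start at E.
Its neighbours: C.
Then their neighbours: F, G.
Then next layer: A, B, D.
Every vertex is now reached.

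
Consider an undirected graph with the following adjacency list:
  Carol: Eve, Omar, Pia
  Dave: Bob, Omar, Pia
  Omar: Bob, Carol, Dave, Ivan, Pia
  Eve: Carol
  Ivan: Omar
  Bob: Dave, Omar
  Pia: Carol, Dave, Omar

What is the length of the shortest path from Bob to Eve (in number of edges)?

3

Distance 0: Bob.
Distance 1: Dave, Omar.
Distance 2: Carol, Ivan, Pia.
Distance 3: Eve — contains Eve.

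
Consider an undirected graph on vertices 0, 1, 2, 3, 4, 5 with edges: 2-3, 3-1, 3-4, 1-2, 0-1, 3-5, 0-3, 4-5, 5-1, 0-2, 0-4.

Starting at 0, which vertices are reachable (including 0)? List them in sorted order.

0, 1, 2, 3, 4, 5

Start at 0.
Its neighbours: 1, 2, 3, 4.
Then their neighbours: 5.
Every vertex is now reached.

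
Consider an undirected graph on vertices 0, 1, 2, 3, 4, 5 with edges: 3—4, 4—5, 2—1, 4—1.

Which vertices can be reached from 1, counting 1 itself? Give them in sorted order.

1, 2, 3, 4, 5

Start at 1.
Its neighbours: 2, 4.
Then their neighbours: 3, 5.
Nothing further is reachable.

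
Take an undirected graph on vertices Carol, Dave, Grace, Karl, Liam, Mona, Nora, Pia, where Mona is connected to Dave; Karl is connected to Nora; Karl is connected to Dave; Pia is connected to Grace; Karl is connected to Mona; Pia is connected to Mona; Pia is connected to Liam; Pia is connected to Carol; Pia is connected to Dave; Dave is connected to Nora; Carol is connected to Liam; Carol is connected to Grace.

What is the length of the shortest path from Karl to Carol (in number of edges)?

Distance 0: Karl.
Distance 1: Dave, Mona, Nora.
Distance 2: Pia.
Distance 3: Carol, Grace, Liam — contains Carol.

3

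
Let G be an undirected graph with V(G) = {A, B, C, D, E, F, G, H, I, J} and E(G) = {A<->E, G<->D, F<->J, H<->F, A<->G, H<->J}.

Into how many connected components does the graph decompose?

5

From A: component {A, D, E, G}.
From B: component {B}.
From C: component {C}.
From F: component {F, H, J}.
From I: component {I}.
That's 5 components.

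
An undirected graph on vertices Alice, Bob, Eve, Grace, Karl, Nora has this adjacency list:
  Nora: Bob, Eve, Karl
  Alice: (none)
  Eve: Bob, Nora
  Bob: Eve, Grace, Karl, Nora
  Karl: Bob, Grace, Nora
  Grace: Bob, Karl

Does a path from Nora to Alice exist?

Explore from Nora.
Distance 1: reach Bob, Eve, Karl.
Distance 2: reach Grace.
The search is exhausted without reaching Alice; it lies in a different component.

No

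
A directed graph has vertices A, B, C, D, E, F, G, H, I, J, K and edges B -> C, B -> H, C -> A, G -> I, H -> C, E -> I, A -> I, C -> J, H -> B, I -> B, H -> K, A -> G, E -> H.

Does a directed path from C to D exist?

Explore from C.
Distance 1: reach A, J.
Distance 2: reach G, I.
Distance 3: reach B.
Distance 4: reach H.
Distance 5: reach K.
The search from C is exhausted; no directed path reaches D.

No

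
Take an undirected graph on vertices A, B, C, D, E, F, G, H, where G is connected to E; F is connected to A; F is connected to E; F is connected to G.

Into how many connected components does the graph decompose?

5

From A: component {A, E, F, G}.
From B: component {B}.
From C: component {C}.
From D: component {D}.
From H: component {H}.
That's 5 components.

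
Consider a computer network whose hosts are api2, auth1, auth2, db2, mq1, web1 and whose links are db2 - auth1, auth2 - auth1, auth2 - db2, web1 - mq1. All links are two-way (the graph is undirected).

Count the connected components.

From api2: component {api2}.
From auth1: component {auth1, auth2, db2}.
From mq1: component {mq1, web1}.
That's 3 components.

3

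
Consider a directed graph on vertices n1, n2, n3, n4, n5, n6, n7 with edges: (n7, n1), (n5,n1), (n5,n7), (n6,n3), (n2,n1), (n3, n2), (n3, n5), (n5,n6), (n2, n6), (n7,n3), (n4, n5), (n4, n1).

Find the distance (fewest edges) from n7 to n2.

2

Distance 0: n7.
Distance 1: n1, n3.
Distance 2: n2, n5 — contains n2.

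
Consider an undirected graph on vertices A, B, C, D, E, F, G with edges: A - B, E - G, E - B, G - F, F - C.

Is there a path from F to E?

Explore from F.
Distance 1: reach C, G.
Distance 2: reach E.
Found E.

Yes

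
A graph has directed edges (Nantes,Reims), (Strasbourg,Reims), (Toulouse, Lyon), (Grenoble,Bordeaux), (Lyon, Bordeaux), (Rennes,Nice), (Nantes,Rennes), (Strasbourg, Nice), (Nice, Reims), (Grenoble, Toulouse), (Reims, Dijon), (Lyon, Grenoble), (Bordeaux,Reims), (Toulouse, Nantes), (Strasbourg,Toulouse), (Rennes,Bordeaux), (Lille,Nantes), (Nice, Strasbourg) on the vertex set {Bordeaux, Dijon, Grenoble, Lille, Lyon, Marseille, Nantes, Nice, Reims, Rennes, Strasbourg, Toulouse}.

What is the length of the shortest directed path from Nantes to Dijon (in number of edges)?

Distance 0: Nantes.
Distance 1: Reims, Rennes.
Distance 2: Bordeaux, Dijon, Nice — contains Dijon.

2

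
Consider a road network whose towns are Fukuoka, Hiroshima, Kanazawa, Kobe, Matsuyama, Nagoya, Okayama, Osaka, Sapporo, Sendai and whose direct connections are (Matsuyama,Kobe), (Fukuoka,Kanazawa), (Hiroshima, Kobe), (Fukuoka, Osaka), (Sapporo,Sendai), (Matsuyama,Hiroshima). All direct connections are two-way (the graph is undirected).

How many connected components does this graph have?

From Fukuoka: component {Fukuoka, Kanazawa, Osaka}.
From Hiroshima: component {Hiroshima, Kobe, Matsuyama}.
From Nagoya: component {Nagoya}.
From Okayama: component {Okayama}.
From Sapporo: component {Sapporo, Sendai}.
That's 5 components.

5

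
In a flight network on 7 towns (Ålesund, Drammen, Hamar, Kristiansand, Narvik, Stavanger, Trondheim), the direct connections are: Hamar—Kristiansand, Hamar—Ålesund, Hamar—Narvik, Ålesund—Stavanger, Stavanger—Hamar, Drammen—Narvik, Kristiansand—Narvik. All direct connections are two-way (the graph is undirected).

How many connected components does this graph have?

2

From Ålesund: component {Ålesund, Drammen, Hamar, Kristiansand, Narvik, Stavanger}.
From Trondheim: component {Trondheim}.
That's 2 components.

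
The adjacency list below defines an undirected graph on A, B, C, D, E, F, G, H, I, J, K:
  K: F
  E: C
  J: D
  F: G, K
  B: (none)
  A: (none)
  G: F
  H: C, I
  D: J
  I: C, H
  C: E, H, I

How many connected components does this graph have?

From A: component {A}.
From B: component {B}.
From C: component {C, E, H, I}.
From D: component {D, J}.
From F: component {F, G, K}.
That's 5 components.

5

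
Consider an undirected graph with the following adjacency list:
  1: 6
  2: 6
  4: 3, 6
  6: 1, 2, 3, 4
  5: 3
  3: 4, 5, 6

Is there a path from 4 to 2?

Explore from 4.
Distance 1: reach 3, 6.
Distance 2: reach 1, 2, 5.
Found 2.

Yes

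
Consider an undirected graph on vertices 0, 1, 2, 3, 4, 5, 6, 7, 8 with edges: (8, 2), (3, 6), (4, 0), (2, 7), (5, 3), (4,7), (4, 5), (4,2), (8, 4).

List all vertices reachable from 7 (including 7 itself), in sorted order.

Start at 7.
Its neighbours: 2, 4.
Then their neighbours: 0, 5, 8.
Then next layer: 3.
Then next layer: 6.
Nothing further is reachable.

0, 2, 3, 4, 5, 6, 7, 8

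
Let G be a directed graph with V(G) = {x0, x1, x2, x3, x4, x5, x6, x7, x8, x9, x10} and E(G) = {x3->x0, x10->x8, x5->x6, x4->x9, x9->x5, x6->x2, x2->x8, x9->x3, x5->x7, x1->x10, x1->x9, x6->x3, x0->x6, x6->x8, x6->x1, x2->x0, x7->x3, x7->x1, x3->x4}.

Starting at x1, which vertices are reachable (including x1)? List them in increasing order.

x0, x1, x2, x3, x4, x5, x6, x7, x8, x9, x10

Start at x1.
Its neighbours: x9, x10.
Then their neighbours: x3, x5, x8.
Then next layer: x0, x4, x6, x7.
Then next layer: x2.
Every vertex is now reached.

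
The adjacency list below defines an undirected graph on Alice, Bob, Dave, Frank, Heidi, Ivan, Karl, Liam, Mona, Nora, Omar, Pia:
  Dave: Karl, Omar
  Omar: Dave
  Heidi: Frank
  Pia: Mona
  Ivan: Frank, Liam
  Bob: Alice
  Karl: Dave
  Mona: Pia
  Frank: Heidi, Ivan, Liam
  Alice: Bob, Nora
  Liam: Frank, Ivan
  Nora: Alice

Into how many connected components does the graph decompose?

From Alice: component {Alice, Bob, Nora}.
From Dave: component {Dave, Karl, Omar}.
From Frank: component {Frank, Heidi, Ivan, Liam}.
From Mona: component {Mona, Pia}.
That's 4 components.

4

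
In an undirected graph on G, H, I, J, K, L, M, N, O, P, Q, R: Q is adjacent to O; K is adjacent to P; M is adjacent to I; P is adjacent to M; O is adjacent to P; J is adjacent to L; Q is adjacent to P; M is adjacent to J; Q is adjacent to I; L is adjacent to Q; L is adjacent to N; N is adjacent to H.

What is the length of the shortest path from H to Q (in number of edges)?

3

Distance 0: H.
Distance 1: N.
Distance 2: L.
Distance 3: J, Q — contains Q.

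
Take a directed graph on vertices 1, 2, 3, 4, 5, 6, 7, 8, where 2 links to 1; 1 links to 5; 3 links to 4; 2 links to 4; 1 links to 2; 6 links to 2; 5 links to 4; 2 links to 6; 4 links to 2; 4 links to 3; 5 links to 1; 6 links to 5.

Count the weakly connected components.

From 1: component {1, 2, 3, 4, 5, 6}.
From 7: component {7}.
From 8: component {8}.
That's 3 components.

3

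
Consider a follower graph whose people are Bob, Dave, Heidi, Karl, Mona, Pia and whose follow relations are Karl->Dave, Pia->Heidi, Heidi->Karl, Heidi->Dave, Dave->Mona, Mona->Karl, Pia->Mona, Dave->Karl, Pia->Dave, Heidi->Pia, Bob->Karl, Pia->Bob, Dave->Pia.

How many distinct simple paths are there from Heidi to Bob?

Heidi→Dave→Pia→Bob
Heidi→Karl→Dave→Pia→Bob
Heidi→Pia→Bob

3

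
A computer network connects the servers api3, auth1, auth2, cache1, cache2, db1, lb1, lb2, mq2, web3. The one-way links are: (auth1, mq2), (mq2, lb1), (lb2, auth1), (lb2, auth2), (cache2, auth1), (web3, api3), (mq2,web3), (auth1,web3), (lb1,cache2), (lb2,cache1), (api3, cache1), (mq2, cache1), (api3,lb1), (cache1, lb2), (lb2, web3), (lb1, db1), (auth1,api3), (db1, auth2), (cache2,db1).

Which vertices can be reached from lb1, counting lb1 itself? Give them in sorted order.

api3, auth1, auth2, cache1, cache2, db1, lb1, lb2, mq2, web3

Start at lb1.
Its neighbours: cache2, db1.
Then their neighbours: auth1, auth2.
Then next layer: api3, mq2, web3.
Then next layer: cache1.
Then next layer: lb2.
Every vertex is now reached.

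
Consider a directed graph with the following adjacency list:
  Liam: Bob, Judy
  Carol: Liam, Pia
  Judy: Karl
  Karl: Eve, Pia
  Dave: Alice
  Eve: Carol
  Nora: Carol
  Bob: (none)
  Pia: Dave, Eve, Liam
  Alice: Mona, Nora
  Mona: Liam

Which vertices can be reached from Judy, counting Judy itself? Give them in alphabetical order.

Start at Judy.
Its neighbours: Karl.
Then their neighbours: Eve, Pia.
Then next layer: Carol, Dave, Liam.
Then next layer: Alice, Bob.
Then next layer: Mona, Nora.
Every vertex is now reached.

Alice, Bob, Carol, Dave, Eve, Judy, Karl, Liam, Mona, Nora, Pia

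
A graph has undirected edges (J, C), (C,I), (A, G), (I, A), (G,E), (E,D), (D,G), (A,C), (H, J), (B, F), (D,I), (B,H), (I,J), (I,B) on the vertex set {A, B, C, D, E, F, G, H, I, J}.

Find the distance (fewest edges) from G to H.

Distance 0: G.
Distance 1: A, D, E.
Distance 2: C, I.
Distance 3: B, J.
Distance 4: F, H — contains H.

4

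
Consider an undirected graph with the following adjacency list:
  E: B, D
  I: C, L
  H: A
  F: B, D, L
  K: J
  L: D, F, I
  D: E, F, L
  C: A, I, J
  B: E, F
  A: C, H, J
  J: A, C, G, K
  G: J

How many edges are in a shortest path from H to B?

6

Distance 0: H.
Distance 1: A.
Distance 2: C, J.
Distance 3: G, I, K.
Distance 4: L.
Distance 5: D, F.
Distance 6: B, E — contains B.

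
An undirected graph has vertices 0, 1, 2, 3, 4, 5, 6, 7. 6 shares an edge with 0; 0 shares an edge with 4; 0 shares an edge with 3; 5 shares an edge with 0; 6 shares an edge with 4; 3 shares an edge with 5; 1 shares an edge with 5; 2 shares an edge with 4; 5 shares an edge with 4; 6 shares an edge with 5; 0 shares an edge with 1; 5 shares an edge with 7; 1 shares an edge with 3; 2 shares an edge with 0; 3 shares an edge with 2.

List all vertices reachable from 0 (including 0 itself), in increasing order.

Start at 0.
Its neighbours: 1, 2, 3, 4, 5, 6.
Then their neighbours: 7.
Every vertex is now reached.

0, 1, 2, 3, 4, 5, 6, 7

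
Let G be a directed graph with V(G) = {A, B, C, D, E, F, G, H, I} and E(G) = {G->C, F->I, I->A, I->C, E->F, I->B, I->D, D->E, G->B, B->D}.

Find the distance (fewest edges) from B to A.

5

Distance 0: B.
Distance 1: D.
Distance 2: E.
Distance 3: F.
Distance 4: I.
Distance 5: A, C — contains A.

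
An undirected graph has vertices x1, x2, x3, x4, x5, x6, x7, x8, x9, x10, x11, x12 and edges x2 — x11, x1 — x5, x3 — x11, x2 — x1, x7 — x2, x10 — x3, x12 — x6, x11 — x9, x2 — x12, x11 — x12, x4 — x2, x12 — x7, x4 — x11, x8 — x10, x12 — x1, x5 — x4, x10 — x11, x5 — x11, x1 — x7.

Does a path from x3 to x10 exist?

Explore from x3.
Distance 1: reach x10, x11.
Found x10.

Yes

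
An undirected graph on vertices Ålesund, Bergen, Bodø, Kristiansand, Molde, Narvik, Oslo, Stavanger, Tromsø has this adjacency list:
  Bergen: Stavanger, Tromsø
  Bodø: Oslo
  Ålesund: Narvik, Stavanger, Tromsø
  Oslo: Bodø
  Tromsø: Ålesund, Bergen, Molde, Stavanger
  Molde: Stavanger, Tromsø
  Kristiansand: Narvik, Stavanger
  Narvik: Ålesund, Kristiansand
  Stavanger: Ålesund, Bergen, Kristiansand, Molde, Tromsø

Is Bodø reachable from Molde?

Explore from Molde.
Distance 1: reach Stavanger, Tromsø.
Distance 2: reach Ålesund, Bergen, Kristiansand.
Distance 3: reach Narvik.
The search is exhausted without reaching Bodø; it lies in a different component.

No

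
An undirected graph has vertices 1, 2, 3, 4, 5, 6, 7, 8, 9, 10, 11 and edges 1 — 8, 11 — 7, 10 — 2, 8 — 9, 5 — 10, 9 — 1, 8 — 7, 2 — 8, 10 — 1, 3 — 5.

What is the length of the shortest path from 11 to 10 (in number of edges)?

4

Distance 0: 11.
Distance 1: 7.
Distance 2: 8.
Distance 3: 1, 2, 9.
Distance 4: 10 — contains 10.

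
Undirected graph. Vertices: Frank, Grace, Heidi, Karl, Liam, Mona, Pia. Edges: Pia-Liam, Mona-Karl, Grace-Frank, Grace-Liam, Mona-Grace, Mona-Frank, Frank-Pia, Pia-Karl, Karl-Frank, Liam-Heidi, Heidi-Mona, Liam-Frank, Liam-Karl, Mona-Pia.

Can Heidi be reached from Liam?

Explore from Liam.
Distance 1: reach Frank, Grace, Heidi, Karl, Pia.
Found Heidi.

Yes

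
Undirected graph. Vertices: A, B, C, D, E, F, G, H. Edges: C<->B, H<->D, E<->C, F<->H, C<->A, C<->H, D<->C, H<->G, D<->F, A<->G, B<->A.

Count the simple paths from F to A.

11

F–D–C–A
F–D–C–B–A
F–D–C–H–G–A
F–D–H–C–A
F–D–H–C–B–A
F–D–H–G–A
F–H–C–A
F–H–C–B–A
F–H–D–C–A
F–H–D–C–B–A
F–H–G–A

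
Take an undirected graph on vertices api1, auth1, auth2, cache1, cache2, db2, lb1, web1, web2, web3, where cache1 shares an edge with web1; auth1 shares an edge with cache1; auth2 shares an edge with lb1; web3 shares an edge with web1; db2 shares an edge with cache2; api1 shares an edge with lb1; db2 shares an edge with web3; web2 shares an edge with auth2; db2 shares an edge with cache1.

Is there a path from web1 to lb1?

No

Explore from web1.
Distance 1: reach cache1, web3.
Distance 2: reach auth1, db2.
Distance 3: reach cache2.
The search is exhausted without reaching lb1; it lies in a different component.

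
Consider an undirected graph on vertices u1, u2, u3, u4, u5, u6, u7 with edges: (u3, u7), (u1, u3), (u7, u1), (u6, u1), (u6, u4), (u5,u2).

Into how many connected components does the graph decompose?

From u1: component {u1, u3, u4, u6, u7}.
From u2: component {u2, u5}.
That's 2 components.

2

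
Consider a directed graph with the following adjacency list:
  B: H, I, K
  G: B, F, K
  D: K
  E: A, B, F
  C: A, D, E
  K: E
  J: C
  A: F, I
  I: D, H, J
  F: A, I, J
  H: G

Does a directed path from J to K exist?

Explore from J.
Distance 1: reach C.
Distance 2: reach A, D, E.
Distance 3: reach B, F, I, K.
Found K.

Yes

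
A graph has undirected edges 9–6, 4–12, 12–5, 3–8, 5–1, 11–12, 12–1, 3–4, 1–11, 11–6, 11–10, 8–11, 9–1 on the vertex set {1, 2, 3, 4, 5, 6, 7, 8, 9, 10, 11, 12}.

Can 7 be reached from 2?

2 has no edges, so nothing is reachable from it.

No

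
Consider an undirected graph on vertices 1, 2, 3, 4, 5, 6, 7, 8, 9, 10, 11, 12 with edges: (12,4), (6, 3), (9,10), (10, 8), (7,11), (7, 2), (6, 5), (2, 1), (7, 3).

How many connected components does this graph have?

3

From 1: component {1, 2, 3, 5, 6, 7, 11}.
From 4: component {4, 12}.
From 8: component {8, 9, 10}.
That's 3 components.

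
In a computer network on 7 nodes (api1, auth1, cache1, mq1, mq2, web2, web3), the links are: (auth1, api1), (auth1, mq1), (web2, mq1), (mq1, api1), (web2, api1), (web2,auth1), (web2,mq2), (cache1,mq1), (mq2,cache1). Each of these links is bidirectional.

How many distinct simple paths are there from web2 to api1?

7

web2–api1
web2–auth1–api1
web2–auth1–mq1–api1
web2–mq1–api1
web2–mq1–auth1–api1
web2–mq2–cache1–mq1–api1
web2–mq2–cache1–mq1–auth1–api1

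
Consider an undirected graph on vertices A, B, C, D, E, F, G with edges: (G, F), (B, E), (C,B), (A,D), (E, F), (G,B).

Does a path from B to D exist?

Explore from B.
Distance 1: reach C, E, G.
Distance 2: reach F.
The search is exhausted without reaching D; it lies in a different component.

No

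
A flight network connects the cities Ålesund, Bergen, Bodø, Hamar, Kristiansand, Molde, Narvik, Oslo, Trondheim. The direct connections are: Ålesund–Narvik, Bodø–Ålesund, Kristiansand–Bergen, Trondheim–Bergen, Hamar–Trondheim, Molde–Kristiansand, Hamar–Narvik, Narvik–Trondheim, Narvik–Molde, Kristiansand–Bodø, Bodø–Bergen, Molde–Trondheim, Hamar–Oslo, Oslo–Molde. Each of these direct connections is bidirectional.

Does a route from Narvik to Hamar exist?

Yes

Explore from Narvik.
Distance 1: reach Ålesund, Hamar, Molde, Trondheim.
Found Hamar.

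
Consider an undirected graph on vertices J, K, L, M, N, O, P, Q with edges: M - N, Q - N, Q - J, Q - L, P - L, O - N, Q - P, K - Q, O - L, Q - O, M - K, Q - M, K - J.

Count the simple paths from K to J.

K–J
K–M–N–O–L–P–Q–J
K–M–N–O–L–Q–J
K–M–N–O–Q–J
K–M–N–Q–J
K–M–Q–J
K–Q–J

7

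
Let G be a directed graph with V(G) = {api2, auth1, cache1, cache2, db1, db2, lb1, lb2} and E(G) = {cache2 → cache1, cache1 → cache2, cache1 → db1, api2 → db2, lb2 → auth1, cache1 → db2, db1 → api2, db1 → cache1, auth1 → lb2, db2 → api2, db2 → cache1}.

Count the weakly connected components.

3

From api2: component {api2, cache1, cache2, db1, db2}.
From auth1: component {auth1, lb2}.
From lb1: component {lb1}.
That's 3 components.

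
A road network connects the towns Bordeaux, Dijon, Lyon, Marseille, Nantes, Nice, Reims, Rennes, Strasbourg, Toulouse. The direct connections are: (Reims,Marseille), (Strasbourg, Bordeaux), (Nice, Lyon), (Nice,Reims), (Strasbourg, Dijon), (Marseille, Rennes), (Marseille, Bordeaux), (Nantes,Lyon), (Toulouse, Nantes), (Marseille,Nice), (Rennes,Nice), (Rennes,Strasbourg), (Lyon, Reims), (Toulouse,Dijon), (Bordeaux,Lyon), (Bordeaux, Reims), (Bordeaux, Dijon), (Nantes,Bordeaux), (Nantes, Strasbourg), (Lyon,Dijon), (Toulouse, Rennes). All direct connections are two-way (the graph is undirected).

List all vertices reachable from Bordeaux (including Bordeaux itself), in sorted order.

Start at Bordeaux.
Its neighbours: Dijon, Lyon, Marseille, Nantes, Reims, Strasbourg.
Then their neighbours: Nice, Rennes, Toulouse.
Every vertex is now reached.

Bordeaux, Dijon, Lyon, Marseille, Nantes, Nice, Reims, Rennes, Strasbourg, Toulouse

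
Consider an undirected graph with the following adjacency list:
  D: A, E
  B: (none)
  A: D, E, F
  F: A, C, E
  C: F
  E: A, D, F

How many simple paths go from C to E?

C–F–A–D–E
C–F–A–E
C–F–E

3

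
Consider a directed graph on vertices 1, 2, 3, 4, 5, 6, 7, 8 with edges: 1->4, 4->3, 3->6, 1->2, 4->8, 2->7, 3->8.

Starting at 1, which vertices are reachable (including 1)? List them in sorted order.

1, 2, 3, 4, 6, 7, 8

Start at 1.
Its neighbours: 2, 4.
Then their neighbours: 3, 7, 8.
Then next layer: 6.
Nothing further is reachable.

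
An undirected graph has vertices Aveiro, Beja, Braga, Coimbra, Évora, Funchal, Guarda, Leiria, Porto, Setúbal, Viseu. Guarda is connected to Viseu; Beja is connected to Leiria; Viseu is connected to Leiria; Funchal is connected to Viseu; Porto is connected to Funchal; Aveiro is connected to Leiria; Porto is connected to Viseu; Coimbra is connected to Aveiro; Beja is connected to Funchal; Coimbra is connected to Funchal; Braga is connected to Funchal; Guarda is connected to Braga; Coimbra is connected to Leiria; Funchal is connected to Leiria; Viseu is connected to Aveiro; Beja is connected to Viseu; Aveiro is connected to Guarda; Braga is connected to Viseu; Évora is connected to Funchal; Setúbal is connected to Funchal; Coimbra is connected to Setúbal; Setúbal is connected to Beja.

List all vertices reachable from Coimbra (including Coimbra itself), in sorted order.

Start at Coimbra.
Its neighbours: Aveiro, Funchal, Leiria, Setúbal.
Then their neighbours: Beja, Braga, Évora, Guarda, Porto, Viseu.
Every vertex is now reached.

Aveiro, Beja, Braga, Coimbra, Évora, Funchal, Guarda, Leiria, Porto, Setúbal, Viseu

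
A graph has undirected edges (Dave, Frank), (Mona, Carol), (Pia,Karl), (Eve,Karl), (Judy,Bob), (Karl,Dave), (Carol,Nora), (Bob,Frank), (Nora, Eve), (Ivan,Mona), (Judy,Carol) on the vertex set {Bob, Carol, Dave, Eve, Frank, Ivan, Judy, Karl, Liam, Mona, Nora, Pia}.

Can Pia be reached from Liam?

No

Liam has no edges, so nothing is reachable from it.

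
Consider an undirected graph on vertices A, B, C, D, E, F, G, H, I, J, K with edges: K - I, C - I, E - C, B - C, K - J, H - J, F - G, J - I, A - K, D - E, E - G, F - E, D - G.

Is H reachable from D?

Yes

Explore from D.
Distance 1: reach E, G.
Distance 2: reach C, F.
Distance 3: reach B, I.
Distance 4: reach J, K.
Distance 5: reach A, H.
Found H.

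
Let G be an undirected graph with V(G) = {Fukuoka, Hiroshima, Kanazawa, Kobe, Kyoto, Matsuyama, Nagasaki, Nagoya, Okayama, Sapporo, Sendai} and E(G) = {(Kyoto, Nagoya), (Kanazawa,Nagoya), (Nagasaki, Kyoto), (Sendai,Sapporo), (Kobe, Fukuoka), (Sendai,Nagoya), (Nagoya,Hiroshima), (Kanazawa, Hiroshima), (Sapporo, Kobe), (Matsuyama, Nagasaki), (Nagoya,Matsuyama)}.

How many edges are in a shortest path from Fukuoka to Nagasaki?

Distance 0: Fukuoka.
Distance 1: Kobe.
Distance 2: Sapporo.
Distance 3: Sendai.
Distance 4: Nagoya.
Distance 5: Hiroshima, Kanazawa, Kyoto, Matsuyama.
Distance 6: Nagasaki — contains Nagasaki.

6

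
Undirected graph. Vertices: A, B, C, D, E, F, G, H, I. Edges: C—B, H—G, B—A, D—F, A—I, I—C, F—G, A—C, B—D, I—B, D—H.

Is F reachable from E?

No

E has no edges, so nothing is reachable from it.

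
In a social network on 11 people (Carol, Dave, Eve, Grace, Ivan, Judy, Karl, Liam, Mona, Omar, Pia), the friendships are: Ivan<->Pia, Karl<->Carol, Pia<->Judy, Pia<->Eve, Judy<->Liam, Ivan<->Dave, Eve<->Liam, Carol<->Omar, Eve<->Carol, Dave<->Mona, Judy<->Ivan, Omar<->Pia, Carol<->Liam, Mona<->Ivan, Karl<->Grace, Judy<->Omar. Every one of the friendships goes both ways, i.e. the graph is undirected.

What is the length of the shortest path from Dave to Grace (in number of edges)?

6

Distance 0: Dave.
Distance 1: Ivan, Mona.
Distance 2: Judy, Pia.
Distance 3: Eve, Liam, Omar.
Distance 4: Carol.
Distance 5: Karl.
Distance 6: Grace — contains Grace.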